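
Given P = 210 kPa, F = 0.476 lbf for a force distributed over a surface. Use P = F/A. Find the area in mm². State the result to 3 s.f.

10.1 mm²

Rearranging P = F/A for A: A = F/P.
P = 210 kPa = 2.100×10^5 Pa; F = 0.476 lbf = 2.117 N.
A = 1.008×10^-5 m²
1.008×10^-5 m² × (1 mm² / 1.000×10^-6 m²) = 10.08 mm²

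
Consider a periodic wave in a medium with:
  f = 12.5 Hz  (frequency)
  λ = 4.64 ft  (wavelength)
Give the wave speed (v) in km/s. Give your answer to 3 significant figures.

v is given directly by: v = fλ.
f = 12.5 Hz; λ = 4.64 ft = 1.414 m.
v = 17.68 m/s
17.68 m/s × (1 km/s / 1000 m/s) = 0.01768 km/s

0.0177 km/s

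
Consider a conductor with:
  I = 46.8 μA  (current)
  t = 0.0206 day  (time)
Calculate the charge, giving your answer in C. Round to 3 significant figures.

q is given directly by: q = It.
I = 46.8 μA = 4.680×10^-5 A; t = 0.0206 day = 1780 s.
q = 0.08330 C  (the unit combination reduces to A·s = C)

0.0833 C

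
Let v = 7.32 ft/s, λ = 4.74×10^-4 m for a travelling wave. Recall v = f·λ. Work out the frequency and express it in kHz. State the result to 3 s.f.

Rearranging v = f·λ for f: f = v/λ.
v = 7.32 ft/s = 2.231 m/s; λ = 4.74×10^-4 m.
f = 4707 Hz
4707 Hz × (1 kHz / 1000 Hz) = 4.707 kHz

4.71 kHz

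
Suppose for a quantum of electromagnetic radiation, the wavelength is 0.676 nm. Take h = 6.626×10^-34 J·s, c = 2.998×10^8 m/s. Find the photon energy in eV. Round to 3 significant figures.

E is given directly by: E = hc/λ.
λ = 0.676 nm = 6.760×10^-10 m; h = 6.626×10^-34 J·s; c = 2.998×10^8 m/s.
E = 2.939×10^-16 J
2.939×10^-16 J × (1 eV / 1.602×10^-19 J) = 1834 eV

1830 eV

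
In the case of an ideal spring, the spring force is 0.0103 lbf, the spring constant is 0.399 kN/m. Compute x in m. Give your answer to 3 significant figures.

From Hooke's law: x = F/k.
F = 0.0103 lbf = 0.04582 N; k = 0.399 kN/m = 399.0 N/m.
x = 1.148×10^-4 m

1.15×10^-4 m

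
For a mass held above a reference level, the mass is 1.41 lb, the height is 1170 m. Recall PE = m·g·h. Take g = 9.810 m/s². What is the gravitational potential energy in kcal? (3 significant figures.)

1.75 kcal

Directly: PE = mgh.
m = 1.41 lb = 0.6396 kg; h = 1170 m; g = 9.810 m/s².
PE = 7341 J
7341 J × (1 kcal / 4184 J) = 1.754 kcal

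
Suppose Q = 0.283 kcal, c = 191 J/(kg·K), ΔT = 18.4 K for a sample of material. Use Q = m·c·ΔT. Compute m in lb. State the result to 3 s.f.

Rearranging Q = m·c·ΔT for m: m = Q/(c·ΔT).
Q = 0.283 kcal = 1184 J; c = 191 J/(kg·K); ΔT = 18.4 K.
m = 0.3369 kg
0.3369 kg × (1 lb / 0.4536 kg) = 0.7428 lb

0.743 lb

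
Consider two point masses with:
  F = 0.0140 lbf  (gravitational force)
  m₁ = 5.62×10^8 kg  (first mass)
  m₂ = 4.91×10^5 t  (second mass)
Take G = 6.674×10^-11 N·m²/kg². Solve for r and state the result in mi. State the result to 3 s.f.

From Newton's law of gravitation: r = √(G·m₁m₂/F).
F = 0.0140 lbf = 0.06228 N; m₁ = 5.62×10^8 kg; m₂ = 4.91×10^5 t = 4.910×10^8 kg; G = 6.674×10^-11 N·m²/kg².
r = 17197 m
17197 m × (1 mi / 1609 m) = 10.69 mi

10.7 mi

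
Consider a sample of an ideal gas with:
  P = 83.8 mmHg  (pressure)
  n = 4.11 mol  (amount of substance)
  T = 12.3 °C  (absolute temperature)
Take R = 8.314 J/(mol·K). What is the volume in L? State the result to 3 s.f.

873 L

Rearranging: V = nRT/P.
P = 83.8 mmHg = 11172 Pa; n = 4.11 mol; T = 12.3 °C = 285.4 K; R = 8.314 J/(mol·K).
V = 0.8730 m³
0.8730 m³ × (1 L / 0.001000 m³) = 873.0 L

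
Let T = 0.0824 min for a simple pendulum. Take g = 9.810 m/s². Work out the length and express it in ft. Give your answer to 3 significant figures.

19.9 ft

Rearranging: L = g·(T/2π)².
T = 0.0824 min = 4.944 s; g = 9.810 m/s².
L = 6.074 m
6.074 m × (1 ft / 0.3048 m) = 19.93 ft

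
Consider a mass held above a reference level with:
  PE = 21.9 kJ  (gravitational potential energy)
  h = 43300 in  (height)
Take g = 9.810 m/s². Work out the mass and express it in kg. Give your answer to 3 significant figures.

2.03 kg

Rearranging PE = m·g·h for m: m = PE/(g·h).
PE = 21.9 kJ = 21900 J; h = 43300 in = 1100 m; g = 9.810 m/s².
m = 2.030 kg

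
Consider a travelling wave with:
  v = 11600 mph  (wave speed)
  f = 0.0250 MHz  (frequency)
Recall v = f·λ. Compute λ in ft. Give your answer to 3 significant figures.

0.681 ft

Rearranging v = f·λ for λ: λ = v/f.
v = 11600 mph = 5186 m/s; f = 0.0250 MHz = 25000 Hz.
λ = 0.2074 m
0.2074 m × (1 ft / 0.3048 m) = 0.6805 ft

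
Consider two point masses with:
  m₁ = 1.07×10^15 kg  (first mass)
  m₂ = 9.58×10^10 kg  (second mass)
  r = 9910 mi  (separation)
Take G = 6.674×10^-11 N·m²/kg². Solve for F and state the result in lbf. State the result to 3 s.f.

From Newton's law of gravitation: F = Gm₁m₂/r².
m₁ = 1.07×10^15 kg; m₂ = 9.58×10^10 kg; r = 9910 mi = 1.595×10^7 m; G = 6.674×10^-11 N·m²/kg².
F = 26.90 N
26.90 N × (1 lbf / 4.448 N) = 6.046 lbf

6.05 lbf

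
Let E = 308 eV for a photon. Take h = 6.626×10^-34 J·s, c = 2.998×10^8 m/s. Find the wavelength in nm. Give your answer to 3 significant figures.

Rearranging E = h·c/λ for λ: λ = hc/E.
E = 308 eV = 4.935×10^-17 J; h = 6.626×10^-34 J·s; c = 2.998×10^8 m/s.
λ = 4.026×10^-9 m
4.026×10^-9 m × (1 nm / 1.000×10^-9 m) = 4.026 nm

4.03 nm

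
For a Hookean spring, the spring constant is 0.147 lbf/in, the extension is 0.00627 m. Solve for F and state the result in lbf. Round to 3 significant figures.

0.0363 lbf

From Hooke's law: F = kx.
k = 0.147 lbf/in = 25.74 N/m; x = 0.00627 m.
F = 0.1614 N  (the unit combination reduces to kg·m/s² = N)
0.1614 N × (1 lbf / 4.448 N) = 0.03629 lbf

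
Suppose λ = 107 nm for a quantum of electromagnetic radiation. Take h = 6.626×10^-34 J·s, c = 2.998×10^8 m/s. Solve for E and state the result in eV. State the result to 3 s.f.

11.6 eV

Directly: E = hc/λ.
λ = 107 nm = 1.070×10^-7 m; h = 6.626×10^-34 J·s; c = 2.998×10^8 m/s.
E = 1.857×10^-18 J
1.857×10^-18 J × (1 eV / 1.602×10^-19 J) = 11.59 eV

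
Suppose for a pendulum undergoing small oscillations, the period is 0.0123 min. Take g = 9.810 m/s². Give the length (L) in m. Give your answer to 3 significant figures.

Rearranging T = 2π√(L/g) for L: L = g·(T/2π)².
T = 0.0123 min = 0.7380 s; g = 9.810 m/s².
L = 0.1353 m

0.135 m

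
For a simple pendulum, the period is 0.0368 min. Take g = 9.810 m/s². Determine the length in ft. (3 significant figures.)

3.97 ft

Solving T = 2π√(L/g) for L: L = g·(T/2π)².
T = 0.0368 min = 2.208 s; g = 9.810 m/s².
L = 1.211 m
1.211 m × (1 ft / 0.3048 m) = 3.975 ft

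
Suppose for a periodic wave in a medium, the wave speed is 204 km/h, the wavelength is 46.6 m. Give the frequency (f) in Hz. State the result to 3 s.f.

Rearranging: f = v/λ.
v = 204 km/h = 56.67 m/s; λ = 46.6 m.
f = 1.216 Hz

1.22 Hz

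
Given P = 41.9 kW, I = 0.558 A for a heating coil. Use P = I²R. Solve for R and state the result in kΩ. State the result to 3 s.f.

135 kΩ

Solving P = I²R for R: R = P/I².
P = 41.9 kW = 41900 W; I = 0.558 A.
R = 1.346×10^5 Ω
1.346×10^5 Ω × (1 kΩ / 1000 Ω) = 134.6 kΩ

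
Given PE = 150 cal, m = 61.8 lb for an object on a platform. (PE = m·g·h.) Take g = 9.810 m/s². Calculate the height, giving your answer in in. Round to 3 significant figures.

89.9 in

Rearranging: h = PE/(m·g).
PE = 150 cal = 627.6 J; m = 61.8 lb = 28.03 kg; g = 9.810 m/s².
h = 2.282 m
2.282 m × (1 in / 0.02540 m) = 89.85 in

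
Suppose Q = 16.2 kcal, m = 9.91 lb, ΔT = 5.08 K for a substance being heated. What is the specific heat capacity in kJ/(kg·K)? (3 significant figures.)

2.97 kJ/(kg·K)

Rearranging: c = Q/(m·ΔT).
Q = 16.2 kcal = 67781 J; m = 9.91 lb = 4.495 kg; ΔT = 5.08 K.
c = 2968 J/(kg·K)
2968 J/(kg·K) × (1 kJ/(kg·K) / 1000 J/(kg·K)) = 2.968 kJ/(kg·K)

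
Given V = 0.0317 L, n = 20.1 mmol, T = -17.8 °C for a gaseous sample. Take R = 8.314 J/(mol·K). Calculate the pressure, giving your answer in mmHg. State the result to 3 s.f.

10100 mmHg

From the ideal-gas law: P = nRT/V.
V = 0.0317 L = 3.170×10^-5 m³; n = 20.1 mmol = 0.02010 mol; T = -17.8 °C = 255.3 K; R = 8.314 J/(mol·K).
P = 1.346×10^6 Pa
1.346×10^6 Pa × (1 mmHg / 133.3 Pa) = 10097 mmHg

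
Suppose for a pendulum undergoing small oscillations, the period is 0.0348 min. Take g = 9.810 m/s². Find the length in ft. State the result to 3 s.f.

Solving T = 2π√(L/g) for L: L = g·(T/2π)².
T = 0.0348 min = 2.088 s; g = 9.810 m/s².
L = 1.083 m
1.083 m × (1 ft / 0.3048 m) = 3.554 ft

3.55 ft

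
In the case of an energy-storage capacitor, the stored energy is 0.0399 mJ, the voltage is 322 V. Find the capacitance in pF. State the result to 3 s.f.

Solving E = ½C·V² for C: C = 2E/V².
E = 0.0399 mJ = 3.990×10^-5 J; V = 322 V.
C = 7.696×10^-10 F
7.696×10^-10 F × (1 pF / 1.000×10^-12 F) = 769.6 pF

770 pF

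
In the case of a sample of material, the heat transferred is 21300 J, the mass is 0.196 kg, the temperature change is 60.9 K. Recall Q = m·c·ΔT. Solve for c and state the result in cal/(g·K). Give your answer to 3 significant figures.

0.426 cal/(g·K)

Rearranging Q = m·c·ΔT for c: c = Q/(m·ΔT).
Q = 21300 J; m = 0.196 kg; ΔT = 60.9 K.
c = 1784 J/(kg·K)
1784 J/(kg·K) × (1 cal/(g·K) / 4184 J/(kg·K)) = 0.4265 cal/(g·K)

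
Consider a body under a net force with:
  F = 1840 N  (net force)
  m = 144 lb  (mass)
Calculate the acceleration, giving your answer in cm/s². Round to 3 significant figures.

Rearranging F = m·a for a: a = F/m.
F = 1840 N; m = 144 lb = 65.32 kg.
a = 28.17 m/s²
28.17 m/s² × (1 cm/s² / 0.01000 m/s²) = 2817 cm/s²

2820 cm/s²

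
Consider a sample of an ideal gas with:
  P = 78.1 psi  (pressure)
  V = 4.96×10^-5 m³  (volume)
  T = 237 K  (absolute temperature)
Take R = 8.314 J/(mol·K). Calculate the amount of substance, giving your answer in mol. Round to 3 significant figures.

Solving PV = nRT for n: n = PV/(RT).
P = 78.1 psi = 5.385×10^5 Pa; V = 4.96×10^-5 m³; T = 237 K; R = 8.314 J/(mol·K).
n = 0.01355 mol

0.0136 mol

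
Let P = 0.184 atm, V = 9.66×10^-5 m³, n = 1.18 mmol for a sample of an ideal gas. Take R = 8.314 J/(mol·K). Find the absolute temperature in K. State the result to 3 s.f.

From the ideal-gas law: T = PV/(nR).
P = 0.184 atm = 18644 Pa; V = 9.66×10^-5 m³; n = 1.18 mmol = 0.001180 mol; R = 8.314 J/(mol·K).
T = 183.6 K

184 K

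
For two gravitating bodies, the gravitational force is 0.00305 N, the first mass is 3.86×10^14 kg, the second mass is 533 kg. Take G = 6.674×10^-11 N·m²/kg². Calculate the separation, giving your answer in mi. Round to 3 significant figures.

41.7 mi

From Newton's law of gravitation: r = √(G·m₁m₂/F).
F = 0.00305 N; m₁ = 3.86×10^14 kg; m₂ = 533 kg; G = 6.674×10^-11 N·m²/kg².
r = 67097 m
67097 m × (1 mi / 1609 m) = 41.69 mi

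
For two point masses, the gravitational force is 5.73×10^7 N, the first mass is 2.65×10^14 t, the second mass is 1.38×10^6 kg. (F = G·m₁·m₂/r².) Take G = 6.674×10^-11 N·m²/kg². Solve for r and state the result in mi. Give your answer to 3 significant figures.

From Newton's law of gravitation: r = √(G·m₁m₂/F).
F = 5.73×10^7 N; m₁ = 2.65×10^14 t = 2.650×10^17 kg; m₂ = 1.38×10^6 kg; G = 6.674×10^-11 N·m²/kg².
r = 652.6 m
652.6 m × (1 mi / 1609 m) = 0.4055 mi

0.406 mi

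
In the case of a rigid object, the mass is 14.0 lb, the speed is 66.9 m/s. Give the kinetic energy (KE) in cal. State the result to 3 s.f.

3400 cal

KE is given directly by: KE = ½mv².
m = 14.0 lb = 6.350 kg; v = 66.9 m/s.
KE = 14211 J
14211 J × (1 cal / 4.184 J) = 3396 cal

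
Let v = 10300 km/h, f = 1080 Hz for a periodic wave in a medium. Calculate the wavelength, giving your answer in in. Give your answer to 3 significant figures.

104 in

Rearranging: λ = v/f.
v = 10300 km/h = 2861 m/s; f = 1080 Hz.
λ = 2.649 m
2.649 m × (1 in / 0.02540 m) = 104.3 in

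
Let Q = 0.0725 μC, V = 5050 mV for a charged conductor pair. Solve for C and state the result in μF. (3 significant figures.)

0.0144 μF

C is given directly by: C = Q/V.
Q = 0.0725 μC = 7.250×10^-8 C; V = 5050 mV = 5.050 V.
C = 1.436×10^-8 F
1.436×10^-8 F × (1 μF / 1.000×10^-6 F) = 0.01436 μF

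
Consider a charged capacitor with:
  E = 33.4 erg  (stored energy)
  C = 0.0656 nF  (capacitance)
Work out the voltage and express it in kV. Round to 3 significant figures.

Solving E = ½C·V² for V: V = √(2E/C).
E = 33.4 erg = 3.340×10^-6 J; C = 0.0656 nF = 6.560×10^-11 F.
V = 319.1 V
319.1 V × (1 kV / 1000 V) = 0.3191 kV

0.319 kV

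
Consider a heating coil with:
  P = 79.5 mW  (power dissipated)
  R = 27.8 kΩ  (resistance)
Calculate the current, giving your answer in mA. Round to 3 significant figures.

1.69 mA

Rearranging: I = √(P/R).
P = 79.5 mW = 0.07950 W; R = 27.8 kΩ = 27800 Ω.
I = 0.001691 A
0.001691 A × (1 mA / 0.001000 A) = 1.691 mA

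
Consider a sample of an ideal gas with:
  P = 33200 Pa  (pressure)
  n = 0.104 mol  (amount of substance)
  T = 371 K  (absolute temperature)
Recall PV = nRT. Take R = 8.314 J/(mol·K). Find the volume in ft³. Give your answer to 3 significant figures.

0.341 ft³

From the ideal-gas law: V = nRT/P.
P = 33200 Pa; n = 0.104 mol; T = 371 K; R = 8.314 J/(mol·K).
V = 0.009662 m³
0.009662 m³ × (1 ft³ / 0.02832 m³) = 0.3412 ft³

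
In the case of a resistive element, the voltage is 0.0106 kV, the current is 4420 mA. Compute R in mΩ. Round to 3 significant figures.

From Ohm's law: R = V/I.
V = 0.0106 kV = 10.60 V; I = 4420 mA = 4.420 A.
R = 2.398 Ω
2.398 Ω × (1 mΩ / 0.001000 Ω) = 2398 mΩ

2400 mΩ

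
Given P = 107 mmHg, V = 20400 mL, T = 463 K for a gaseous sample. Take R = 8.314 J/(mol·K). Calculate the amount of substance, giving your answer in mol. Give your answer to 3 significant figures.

Rearranging: n = PV/(RT).
P = 107 mmHg = 14265 Pa; V = 20400 mL = 0.02040 m³; T = 463 K; R = 8.314 J/(mol·K).
n = 0.07560 mol

0.0756 mol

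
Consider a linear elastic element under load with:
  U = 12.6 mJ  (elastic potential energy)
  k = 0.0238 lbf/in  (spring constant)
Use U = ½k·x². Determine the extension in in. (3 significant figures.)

3.06 in

Solving U = ½k·x² for x: x = √(2U/k).
U = 12.6 mJ = 0.01260 J; k = 0.0238 lbf/in = 4.168 N/m.
x = 0.07776 m
0.07776 m × (1 in / 0.02540 m) = 3.061 in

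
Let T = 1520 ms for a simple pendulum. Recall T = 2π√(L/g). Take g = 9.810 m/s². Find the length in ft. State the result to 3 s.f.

1.88 ft

Solving T = 2π√(L/g) for L: L = g·(T/2π)².
T = 1520 ms = 1.520 s; g = 9.810 m/s².
L = 0.5741 m
0.5741 m × (1 ft / 0.3048 m) = 1.884 ft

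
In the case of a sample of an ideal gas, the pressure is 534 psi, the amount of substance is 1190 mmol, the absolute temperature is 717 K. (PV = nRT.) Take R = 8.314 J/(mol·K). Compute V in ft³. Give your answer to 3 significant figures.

Rearranging PV = nRT for V: V = nRT/P.
P = 534 psi = 3.682×10^6 Pa; n = 1190 mmol = 1.190 mol; T = 717 K; R = 8.314 J/(mol·K).
V = 0.001927 m³
0.001927 m³ × (1 ft³ / 0.02832 m³) = 0.06804 ft³

0.0680 ft³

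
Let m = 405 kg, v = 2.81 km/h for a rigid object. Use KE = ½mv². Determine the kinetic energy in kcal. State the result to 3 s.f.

0.0295 kcal

Directly: KE = ½mv².
m = 405 kg; v = 2.81 km/h = 0.7806 m/s.
KE = 123.4 J
123.4 J × (1 kcal / 4184 J) = 0.02949 kcal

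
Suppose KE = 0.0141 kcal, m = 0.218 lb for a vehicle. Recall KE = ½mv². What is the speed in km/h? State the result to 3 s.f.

124 km/h

Solving KE = ½mv² for v: v = √(2·KE/m).
KE = 0.0141 kcal = 58.99 J; m = 0.218 lb = 0.09888 kg.
v = 34.54 m/s
34.54 m/s × (1 km/h / 0.2778 m/s) = 124.4 km/h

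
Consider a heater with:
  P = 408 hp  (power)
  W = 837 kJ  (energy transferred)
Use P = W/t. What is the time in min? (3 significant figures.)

Solving P = W/t for t: t = W/P.
P = 408 hp = 3.042×10^5 W; W = 837 kJ = 8.370×10^5 J.
t = 2.751 s
2.751 s × (1 min / 60.00 s) = 0.04585 min

0.0459 min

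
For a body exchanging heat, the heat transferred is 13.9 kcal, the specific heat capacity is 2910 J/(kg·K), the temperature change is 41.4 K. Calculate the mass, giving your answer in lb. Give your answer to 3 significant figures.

1.06 lb

Rearranging: m = Q/(c·ΔT).
Q = 13.9 kcal = 58158 J; c = 2910 J/(kg·K); ΔT = 41.4 K.
m = 0.4827 kg
0.4827 kg × (1 lb / 0.4536 kg) = 1.064 lb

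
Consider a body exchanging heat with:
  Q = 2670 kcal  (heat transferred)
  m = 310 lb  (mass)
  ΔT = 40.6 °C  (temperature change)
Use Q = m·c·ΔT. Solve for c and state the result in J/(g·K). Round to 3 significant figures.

1.96 J/(g·K)

Rearranging Q = m·c·ΔT for c: c = Q/(m·ΔT).
Q = 2670 kcal = 1.117×10^7 J; m = 310 lb = 140.6 kg; ΔT = 40.6 °C = 40.60 K.
c = 1957 J/(kg·K)
1957 J/(kg·K) × (1 J/(g·K) / 1000 J/(kg·K)) = 1.957 J/(g·K)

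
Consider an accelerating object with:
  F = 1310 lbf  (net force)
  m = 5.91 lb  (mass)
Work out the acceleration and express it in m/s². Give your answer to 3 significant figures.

Rearranging: a = F/m.
F = 1310 lbf = 5827 N; m = 5.91 lb = 2.681 kg.
a = 2174 m/s²

2170 m/s²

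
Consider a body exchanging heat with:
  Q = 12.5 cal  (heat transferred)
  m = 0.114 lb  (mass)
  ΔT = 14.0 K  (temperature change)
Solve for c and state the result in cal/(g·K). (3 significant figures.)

0.0173 cal/(g·K)

Rearranging: c = Q/(m·ΔT).
Q = 12.5 cal = 52.30 J; m = 0.114 lb = 0.05171 kg; ΔT = 14.0 K.
c = 72.24 J/(kg·K)
72.24 J/(kg·K) × (1 cal/(g·K) / 4184 J/(kg·K)) = 0.01727 cal/(g·K)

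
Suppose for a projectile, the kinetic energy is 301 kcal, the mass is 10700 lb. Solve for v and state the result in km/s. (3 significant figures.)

Rearranging KE = ½mv² for v: v = √(2·KE/m).
KE = 301 kcal = 1.259×10^6 J; m = 10700 lb = 4853 kg.
v = 22.78 m/s
22.78 m/s × (1 km/s / 1000 m/s) = 0.02278 km/s

0.0228 km/s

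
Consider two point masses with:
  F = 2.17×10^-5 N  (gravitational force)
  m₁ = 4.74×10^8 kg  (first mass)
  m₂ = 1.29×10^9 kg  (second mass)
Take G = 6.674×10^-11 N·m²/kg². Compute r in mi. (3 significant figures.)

852 mi

From Newton's law of gravitation: r = √(G·m₁m₂/F).
F = 2.17×10^-5 N; m₁ = 4.74×10^8 kg; m₂ = 1.29×10^9 kg; G = 6.674×10^-11 N·m²/kg².
r = 1.371×10^6 m
1.371×10^6 m × (1 mi / 1609 m) = 852.1 mi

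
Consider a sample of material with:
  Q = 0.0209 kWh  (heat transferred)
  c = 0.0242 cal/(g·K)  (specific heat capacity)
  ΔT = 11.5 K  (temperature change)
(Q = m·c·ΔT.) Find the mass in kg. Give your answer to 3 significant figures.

64.6 kg

Rearranging: m = Q/(c·ΔT).
Q = 0.0209 kWh = 75240 J; c = 0.0242 cal/(g·K) = 101.3 J/(kg·K); ΔT = 11.5 K.
m = 64.62 kg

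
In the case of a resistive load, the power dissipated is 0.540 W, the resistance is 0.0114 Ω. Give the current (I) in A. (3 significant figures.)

Solving P = I²R for I: I = √(P/R).
P = 0.540 W; R = 0.0114 Ω.
I = 6.882 A

6.88 A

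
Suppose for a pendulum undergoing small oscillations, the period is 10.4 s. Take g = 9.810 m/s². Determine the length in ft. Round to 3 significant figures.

88.2 ft

Rearranging T = 2π√(L/g) for L: L = g·(T/2π)².
T = 10.4 s; g = 9.810 m/s².
L = 26.88 m
26.88 m × (1 ft / 0.3048 m) = 88.18 ft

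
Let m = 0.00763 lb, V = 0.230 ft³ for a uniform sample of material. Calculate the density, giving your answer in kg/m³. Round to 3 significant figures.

Directly: ρ = m/V.
m = 0.00763 lb = 0.003461 kg; V = 0.230 ft³ = 0.006513 m³.
ρ = 0.5314 kg/m³

0.531 kg/m³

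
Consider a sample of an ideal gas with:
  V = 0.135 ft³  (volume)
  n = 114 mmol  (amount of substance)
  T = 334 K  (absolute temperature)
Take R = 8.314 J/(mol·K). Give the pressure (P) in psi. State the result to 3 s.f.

Directly: P = nRT/V.
V = 0.135 ft³ = 0.003823 m³; n = 114 mmol = 0.1140 mol; T = 334 K; R = 8.314 J/(mol·K).
P = 82810 Pa
82810 Pa × (1 psi / 6895 Pa) = 12.01 psi

12.0 psi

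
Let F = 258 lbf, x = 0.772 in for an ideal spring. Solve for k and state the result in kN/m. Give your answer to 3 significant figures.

58.5 kN/m

From Hooke's law: k = F/x.
F = 258 lbf = 1148 N; x = 0.772 in = 0.01961 m.
k = 58527 N/m
58527 N/m × (1 kN/m / 1000 N/m) = 58.53 kN/m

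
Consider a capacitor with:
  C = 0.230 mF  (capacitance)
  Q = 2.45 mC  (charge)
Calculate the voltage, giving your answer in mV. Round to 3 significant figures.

Rearranging C = Q/V for V: V = Q/C.
C = 0.230 mF = 2.300×10^-4 F; Q = 2.45 mC = 0.002450 C.
V = 10.65 V
10.65 V × (1 mV / 0.001000 V) = 10652 mV

10700 mV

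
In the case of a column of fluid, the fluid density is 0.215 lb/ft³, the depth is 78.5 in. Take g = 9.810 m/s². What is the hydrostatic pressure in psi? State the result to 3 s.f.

Directly: P = ρgh.
ρ = 0.215 lb/ft³ = 3.444 kg/m³; h = 78.5 in = 1.994 m; g = 9.810 m/s².
P = 67.36 Pa  (the unit combination reduces to kg/(m·s²) = Pa)
67.36 Pa × (1 psi / 6895 Pa) = 0.009770 psi

0.00977 psi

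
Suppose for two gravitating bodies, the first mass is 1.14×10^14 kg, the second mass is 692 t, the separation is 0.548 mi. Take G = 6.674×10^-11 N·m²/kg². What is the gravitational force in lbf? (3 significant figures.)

1520 lbf

From Newton's law of gravitation: F = Gm₁m₂/r².
m₁ = 1.14×10^14 kg; m₂ = 692 t = 6.920×10^5 kg; r = 0.548 mi = 881.9 m; G = 6.674×10^-11 N·m²/kg².
F = 6769 N
6769 N × (1 lbf / 4.448 N) = 1522 lbf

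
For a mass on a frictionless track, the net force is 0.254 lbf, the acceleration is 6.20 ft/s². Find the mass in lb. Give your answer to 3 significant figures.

Rearranging: m = F/a.
F = 0.254 lbf = 1.130 N; a = 6.20 ft/s² = 1.890 m/s².
m = 0.5979 kg
0.5979 kg × (1 lb / 0.4536 kg) = 1.318 lb

1.32 lb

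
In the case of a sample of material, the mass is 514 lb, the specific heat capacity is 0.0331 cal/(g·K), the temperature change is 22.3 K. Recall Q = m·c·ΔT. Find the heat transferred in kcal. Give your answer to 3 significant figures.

Q is given directly by: Q = mcΔT.
m = 514 lb = 233.1 kg; c = 0.0331 cal/(g·K) = 138.5 J/(kg·K); ΔT = 22.3 K.
Q = 7.200×10^5 J
7.200×10^5 J × (1 kcal / 4184 J) = 172.1 kcal

172 kcal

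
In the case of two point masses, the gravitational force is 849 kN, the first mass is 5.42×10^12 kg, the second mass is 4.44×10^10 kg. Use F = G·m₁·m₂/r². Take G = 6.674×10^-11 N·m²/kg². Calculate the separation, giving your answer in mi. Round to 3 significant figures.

2.70 mi

Rearranging F = G·m₁·m₂/r² for r: r = √(G·m₁m₂/F).
F = 849 kN = 8.490×10^5 N; m₁ = 5.42×10^12 kg; m₂ = 4.44×10^10 kg; G = 6.674×10^-11 N·m²/kg².
r = 4349 m
4349 m × (1 mi / 1609 m) = 2.703 mi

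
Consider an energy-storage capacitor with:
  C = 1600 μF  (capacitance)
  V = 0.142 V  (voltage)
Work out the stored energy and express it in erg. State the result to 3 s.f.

Directly: E = ½CV².
C = 1600 μF = 0.001600 F; V = 0.142 V.
E = 1.613×10^-5 J
1.613×10^-5 J × (1 erg / 1.000×10^-7 J) = 161.3 erg

161 erg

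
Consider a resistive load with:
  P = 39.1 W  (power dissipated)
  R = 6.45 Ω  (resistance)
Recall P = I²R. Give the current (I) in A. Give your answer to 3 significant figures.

2.46 A

Rearranging: I = √(P/R).
P = 39.1 W; R = 6.45 Ω.
I = 2.462 A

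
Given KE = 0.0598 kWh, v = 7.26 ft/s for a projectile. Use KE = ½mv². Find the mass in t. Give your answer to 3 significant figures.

Solving KE = ½mv² for m: m = 2·KE/v².
KE = 0.0598 kWh = 2.153×10^5 J; v = 7.26 ft/s = 2.213 m/s.
m = 87929 kg
87929 kg × (1 t / 1000 kg) = 87.93 t

87.9 t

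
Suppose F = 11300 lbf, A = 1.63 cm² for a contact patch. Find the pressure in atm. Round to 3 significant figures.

P is given directly by: P = F/A.
F = 11300 lbf = 50265 N; A = 1.63 cm² = 1.630×10^-4 m².
P = 3.084×10^8 Pa  (the unit combination reduces to kg/(m·s²) = Pa)
3.084×10^8 Pa × (1 atm / 1.013×10^5 Pa) = 3043 atm

3040 atm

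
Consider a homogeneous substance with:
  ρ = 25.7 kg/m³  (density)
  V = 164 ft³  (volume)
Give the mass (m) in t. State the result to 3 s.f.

0.119 t

Rearranging: m = ρV.
ρ = 25.7 kg/m³; V = 164 ft³ = 4.644 m³.
m = 119.3 kg
119.3 kg × (1 t / 1000 kg) = 0.1193 t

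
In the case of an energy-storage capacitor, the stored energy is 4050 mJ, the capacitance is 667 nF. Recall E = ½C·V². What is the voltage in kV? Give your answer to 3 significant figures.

Rearranging E = ½C·V² for V: V = √(2E/C).
E = 4050 mJ = 4.050 J; C = 667 nF = 6.670×10^-7 F.
V = 3485 V
3485 V × (1 kV / 1000 V) = 3.485 kV

3.48 kV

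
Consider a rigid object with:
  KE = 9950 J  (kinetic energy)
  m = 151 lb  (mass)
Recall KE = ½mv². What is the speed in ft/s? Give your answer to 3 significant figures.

Solving KE = ½mv² for v: v = √(2·KE/m).
KE = 9950 J; m = 151 lb = 68.49 kg.
v = 17.05 m/s
17.05 m/s × (1 ft/s / 0.3048 m/s) = 55.92 ft/s

55.9 ft/s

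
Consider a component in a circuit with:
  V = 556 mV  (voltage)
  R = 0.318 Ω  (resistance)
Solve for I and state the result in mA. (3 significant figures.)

Solving V = I·R for I: I = V/R.
V = 556 mV = 0.5560 V; R = 0.318 Ω.
I = 1.748 A
1.748 A × (1 mA / 0.001000 A) = 1748 mA

1750 mA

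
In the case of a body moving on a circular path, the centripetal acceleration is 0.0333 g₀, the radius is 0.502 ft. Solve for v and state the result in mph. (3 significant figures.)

0.500 mph

Rearranging a = v²/r for v: v = √(a·r).
a = 0.0333 g₀ = 0.3266 m/s²; r = 0.502 ft = 0.1530 m.
v = 0.2235 m/s
0.2235 m/s × (1 mph / 0.4470 m/s) = 0.5000 mph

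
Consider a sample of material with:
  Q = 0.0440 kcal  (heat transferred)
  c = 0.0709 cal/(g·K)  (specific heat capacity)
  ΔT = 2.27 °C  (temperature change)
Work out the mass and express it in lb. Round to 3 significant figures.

0.603 lb

Rearranging Q = m·c·ΔT for m: m = Q/(c·ΔT).
Q = 0.0440 kcal = 184.1 J; c = 0.0709 cal/(g·K) = 296.6 J/(kg·K); ΔT = 2.27 °C = 2.270 K.
m = 0.2734 kg
0.2734 kg × (1 lb / 0.4536 kg) = 0.6027 lb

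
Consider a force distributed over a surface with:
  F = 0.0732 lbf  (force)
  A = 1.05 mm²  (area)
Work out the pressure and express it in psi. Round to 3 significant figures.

45.0 psi

P is given directly by: P = F/A.
F = 0.0732 lbf = 0.3256 N; A = 1.05 mm² = 1.050×10^-6 m².
P = 3.101×10^5 Pa
3.101×10^5 Pa × (1 psi / 6895 Pa) = 44.98 psi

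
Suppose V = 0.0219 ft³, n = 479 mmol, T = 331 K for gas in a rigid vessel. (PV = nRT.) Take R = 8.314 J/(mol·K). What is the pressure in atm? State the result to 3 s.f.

From the ideal-gas law: P = nRT/V.
V = 0.0219 ft³ = 6.201×10^-4 m³; n = 479 mmol = 0.4790 mol; T = 331 K; R = 8.314 J/(mol·K).
P = 2.126×10^6 Pa
2.126×10^6 Pa × (1 atm / 1.013×10^5 Pa) = 20.98 atm

21.0 atm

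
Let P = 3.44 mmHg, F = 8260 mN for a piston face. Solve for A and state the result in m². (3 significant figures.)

Rearranging: A = F/P.
P = 3.44 mmHg = 458.6 Pa; F = 8260 mN = 8.260 N.
A = 0.01801 m²

0.0180 m²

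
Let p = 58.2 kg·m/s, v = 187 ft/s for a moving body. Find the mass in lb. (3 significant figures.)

2.25 lb

Solving p = m·v for m: m = p/v.
p = 58.2 kg·m/s; v = 187 ft/s = 57.00 m/s.
m = 1.021 kg
1.021 kg × (1 lb / 0.4536 kg) = 2.251 lb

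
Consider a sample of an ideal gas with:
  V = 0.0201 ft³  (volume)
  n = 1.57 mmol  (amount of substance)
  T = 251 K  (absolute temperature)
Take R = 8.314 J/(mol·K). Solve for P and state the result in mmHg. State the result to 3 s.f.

From the ideal-gas law: P = nRT/V.
V = 0.0201 ft³ = 5.692×10^-4 m³; n = 1.57 mmol = 0.001570 mol; T = 251 K; R = 8.314 J/(mol·K).
P = 5756 Pa
5756 Pa × (1 mmHg / 133.3 Pa) = 43.18 mmHg

43.2 mmHg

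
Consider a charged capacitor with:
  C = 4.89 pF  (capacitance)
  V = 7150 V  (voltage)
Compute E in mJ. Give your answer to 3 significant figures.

0.125 mJ

E is given directly by: E = ½CV².
C = 4.89 pF = 4.890×10^-12 F; V = 7150 V.
E = 1.250×10^-4 J  (the unit combination reduces to kg·m²/s² = J)
1.250×10^-4 J × (1 mJ / 0.001000 J) = 0.1250 mJ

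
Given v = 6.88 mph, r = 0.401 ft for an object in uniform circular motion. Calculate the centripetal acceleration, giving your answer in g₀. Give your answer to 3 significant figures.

7.89 g₀

a is given directly by: a = v²/r.
v = 6.88 mph = 3.076 m/s; r = 0.401 ft = 0.1222 m.
a = 77.39 m/s²
77.39 m/s² × (1 g₀ / 9.807 m/s²) = 7.892 g₀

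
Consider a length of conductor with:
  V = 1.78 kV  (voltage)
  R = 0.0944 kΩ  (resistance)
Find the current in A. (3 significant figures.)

18.9 A

From Ohm's law: I = V/R.
V = 1.78 kV = 1780 V; R = 0.0944 kΩ = 94.40 Ω.
I = 18.86 A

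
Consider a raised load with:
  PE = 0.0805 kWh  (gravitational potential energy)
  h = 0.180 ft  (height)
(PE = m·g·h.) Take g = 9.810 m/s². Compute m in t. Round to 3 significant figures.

538 t

Rearranging PE = m·g·h for m: m = PE/(g·h).
PE = 0.0805 kWh = 2.898×10^5 J; h = 0.180 ft = 0.05486 m; g = 9.810 m/s².
m = 5.384×10^5 kg
5.384×10^5 kg × (1 t / 1000 kg) = 538.4 t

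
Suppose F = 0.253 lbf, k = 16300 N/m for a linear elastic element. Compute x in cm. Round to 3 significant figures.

Rearranging: x = F/k.
F = 0.253 lbf = 1.125 N; k = 16300 N/m.
x = 6.904×10^-5 m
6.904×10^-5 m × (1 cm / 0.01000 m) = 0.006904 cm

0.00690 cm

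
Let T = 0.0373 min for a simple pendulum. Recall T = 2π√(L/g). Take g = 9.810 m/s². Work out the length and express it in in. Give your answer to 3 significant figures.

49.0 in

Solving T = 2π√(L/g) for L: L = g·(T/2π)².
T = 0.0373 min = 2.238 s; g = 9.810 m/s².
L = 1.245 m
1.245 m × (1 in / 0.02540 m) = 49.00 in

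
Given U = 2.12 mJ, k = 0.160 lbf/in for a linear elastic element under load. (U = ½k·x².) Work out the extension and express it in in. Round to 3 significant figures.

0.484 in

Rearranging U = ½k·x² for x: x = √(2U/k).
U = 2.12 mJ = 0.002120 J; k = 0.160 lbf/in = 28.02 N/m.
x = 0.01230 m
0.01230 m × (1 in / 0.02540 m) = 0.4843 in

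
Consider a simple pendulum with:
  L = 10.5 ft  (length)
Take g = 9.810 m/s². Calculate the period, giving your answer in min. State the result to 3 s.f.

T is given directly by: T = 2π√(L/g).
L = 10.5 ft = 3.200 m; g = 9.810 m/s².
T = 3.589 s
3.589 s × (1 min / 60.00 s) = 0.05981 min

0.0598 min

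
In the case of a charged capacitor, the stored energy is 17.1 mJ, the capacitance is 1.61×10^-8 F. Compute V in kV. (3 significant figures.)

Rearranging E = ½C·V² for V: V = √(2E/C).
E = 17.1 mJ = 0.01710 J; C = 1.61×10^-8 F.
V = 1457 V  (the unit combination reduces to kg·m²/(A·s³) = V)
1457 V × (1 kV / 1000 V) = 1.457 kV

1.46 kV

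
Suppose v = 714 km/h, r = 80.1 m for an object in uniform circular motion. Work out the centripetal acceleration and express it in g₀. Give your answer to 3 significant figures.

50.1 g₀

a is given directly by: a = v²/r.
v = 714 km/h = 198.3 m/s; r = 80.1 m.
a = 491.1 m/s²
491.1 m/s² × (1 g₀ / 9.807 m/s²) = 50.08 g₀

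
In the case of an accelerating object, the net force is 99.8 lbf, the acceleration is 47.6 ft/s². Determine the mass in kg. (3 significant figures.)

30.6 kg

Rearranging F = m·a for m: m = F/a.
F = 99.8 lbf = 443.9 N; a = 47.6 ft/s² = 14.51 m/s².
m = 30.60 kg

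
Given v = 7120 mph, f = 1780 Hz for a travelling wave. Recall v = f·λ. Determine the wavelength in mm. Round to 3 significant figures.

Rearranging: λ = v/f.
v = 7120 mph = 3183 m/s; f = 1780 Hz.
λ = 1.788 m
1.788 m × (1 mm / 0.001000 m) = 1788 mm

1790 mm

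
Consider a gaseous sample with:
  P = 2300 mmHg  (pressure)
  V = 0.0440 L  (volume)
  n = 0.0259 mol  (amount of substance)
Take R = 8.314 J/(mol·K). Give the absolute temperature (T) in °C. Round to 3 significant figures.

From the ideal-gas law: T = PV/(nR).
P = 2300 mmHg = 3.066×10^5 Pa; V = 0.0440 L = 4.400×10^-5 m³; n = 0.0259 mol; R = 8.314 J/(mol·K).
T = 62.66 K
62.66 K − 273.15 = -210.5 °C

-210 °C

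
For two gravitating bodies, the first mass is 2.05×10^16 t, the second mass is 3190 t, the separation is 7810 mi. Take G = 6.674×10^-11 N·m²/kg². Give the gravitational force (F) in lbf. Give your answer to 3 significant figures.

6.21 lbf

From Newton's law of gravitation: F = Gm₁m₂/r².
m₁ = 2.05×10^16 t = 2.050×10^19 kg; m₂ = 3190 t = 3.190×10^6 kg; r = 7810 mi = 1.257×10^7 m; G = 6.674×10^-11 N·m²/kg².
F = 27.63 N
27.63 N × (1 lbf / 4.448 N) = 6.211 lbf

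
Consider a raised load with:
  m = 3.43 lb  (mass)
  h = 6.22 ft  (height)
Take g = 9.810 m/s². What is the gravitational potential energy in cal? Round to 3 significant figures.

6.92 cal

Directly: PE = mgh.
m = 3.43 lb = 1.556 kg; h = 6.22 ft = 1.896 m; g = 9.810 m/s².
PE = 28.94 J  (the unit combination reduces to kg·m²/s² = J)
28.94 J × (1 cal / 4.184 J) = 6.916 cal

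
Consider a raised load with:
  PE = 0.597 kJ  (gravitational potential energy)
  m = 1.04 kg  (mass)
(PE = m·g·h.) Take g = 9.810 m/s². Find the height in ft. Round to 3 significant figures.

Rearranging: h = PE/(m·g).
PE = 0.597 kJ = 597.0 J; m = 1.04 kg; g = 9.810 m/s².
h = 58.52 m
58.52 m × (1 ft / 0.3048 m) = 192.0 ft

192 ft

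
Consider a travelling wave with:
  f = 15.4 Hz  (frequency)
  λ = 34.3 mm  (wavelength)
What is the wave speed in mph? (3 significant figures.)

1.18 mph

Directly: v = fλ.
f = 15.4 Hz; λ = 34.3 mm = 0.03430 m.
v = 0.5282 m/s
0.5282 m/s × (1 mph / 0.4470 m/s) = 1.182 mph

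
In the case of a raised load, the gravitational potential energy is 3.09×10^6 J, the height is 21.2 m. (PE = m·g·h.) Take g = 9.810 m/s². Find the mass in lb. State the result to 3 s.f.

Rearranging PE = m·g·h for m: m = PE/(g·h).
PE = 3.09×10^6 J; h = 21.2 m; g = 9.810 m/s².
m = 14858 kg
14858 kg × (1 lb / 0.4536 kg) = 32756 lb

32800 lb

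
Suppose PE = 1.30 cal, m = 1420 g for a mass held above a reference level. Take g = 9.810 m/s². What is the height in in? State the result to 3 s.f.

15.4 in

Rearranging PE = m·g·h for h: h = PE/(m·g).
PE = 1.30 cal = 5.439 J; m = 1420 g = 1.420 kg; g = 9.810 m/s².
h = 0.3905 m
0.3905 m × (1 in / 0.02540 m) = 15.37 in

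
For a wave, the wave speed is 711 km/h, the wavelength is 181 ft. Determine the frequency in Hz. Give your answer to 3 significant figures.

Rearranging v = f·λ for f: f = v/λ.
v = 711 km/h = 197.5 m/s; λ = 181 ft = 55.17 m.
f = 3.580 Hz

3.58 Hz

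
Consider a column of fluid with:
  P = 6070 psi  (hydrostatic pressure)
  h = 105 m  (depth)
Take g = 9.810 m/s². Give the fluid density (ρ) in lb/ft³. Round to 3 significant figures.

2540 lb/ft³

Rearranging: ρ = P/(g·h).
P = 6070 psi = 4.185×10^7 Pa; h = 105 m; g = 9.810 m/s².
ρ = 40630 kg/m³
40630 kg/m³ × (1 lb/ft³ / 16.02 kg/m³) = 2536 lb/ft³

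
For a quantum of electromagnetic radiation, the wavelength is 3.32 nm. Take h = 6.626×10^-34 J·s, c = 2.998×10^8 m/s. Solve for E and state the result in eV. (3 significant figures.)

373 eV

E is given directly by: E = hc/λ.
λ = 3.32 nm = 3.320×10^-9 m; h = 6.626×10^-34 J·s; c = 2.998×10^8 m/s.
E = 5.983×10^-17 J
5.983×10^-17 J × (1 eV / 1.602×10^-19 J) = 373.5 eV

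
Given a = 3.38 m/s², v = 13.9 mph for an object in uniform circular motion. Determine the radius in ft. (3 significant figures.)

Rearranging a = v²/r for r: r = v²/a.
a = 3.38 m/s²; v = 13.9 mph = 6.214 m/s.
r = 11.42 m
11.42 m × (1 ft / 0.3048 m) = 37.48 ft

37.5 ft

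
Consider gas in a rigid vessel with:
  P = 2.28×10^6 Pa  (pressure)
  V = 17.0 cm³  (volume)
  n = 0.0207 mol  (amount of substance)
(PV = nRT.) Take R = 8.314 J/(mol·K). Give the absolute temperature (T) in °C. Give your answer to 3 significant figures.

From the ideal-gas law: T = PV/(nR).
P = 2.28×10^6 Pa; V = 17.0 cm³ = 1.700×10^-5 m³; n = 0.0207 mol; R = 8.314 J/(mol·K).
T = 225.2 K
225.2 K − 273.15 = -47.93 °C

-47.9 °C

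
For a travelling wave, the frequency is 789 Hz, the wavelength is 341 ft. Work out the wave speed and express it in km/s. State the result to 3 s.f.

v is given directly by: v = fλ.
f = 789 Hz; λ = 341 ft = 103.9 m.
v = 82006 m/s
82006 m/s × (1 km/s / 1000 m/s) = 82.01 km/s

82.0 km/s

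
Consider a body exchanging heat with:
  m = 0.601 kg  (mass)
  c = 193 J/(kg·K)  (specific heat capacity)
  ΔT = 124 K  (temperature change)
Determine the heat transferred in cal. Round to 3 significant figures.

3440 cal

Directly: Q = mcΔT.
m = 0.601 kg; c = 193 J/(kg·K); ΔT = 124 K.
Q = 14383 J  (the unit combination reduces to kg·m²/s² = J)
14383 J × (1 cal / 4.184 J) = 3438 cal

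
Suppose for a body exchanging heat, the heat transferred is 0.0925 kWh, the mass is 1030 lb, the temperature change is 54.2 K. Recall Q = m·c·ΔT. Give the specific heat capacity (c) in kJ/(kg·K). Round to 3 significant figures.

0.0132 kJ/(kg·K)

Rearranging: c = Q/(m·ΔT).
Q = 0.0925 kWh = 3.330×10^5 J; m = 1030 lb = 467.2 kg; ΔT = 54.2 K.
c = 13.15 J/(kg·K)
13.15 J/(kg·K) × (1 kJ/(kg·K) / 1000 J/(kg·K)) = 0.01315 kJ/(kg·K)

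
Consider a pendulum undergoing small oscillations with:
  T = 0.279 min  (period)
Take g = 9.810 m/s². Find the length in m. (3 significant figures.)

Solving T = 2π√(L/g) for L: L = g·(T/2π)².
T = 0.279 min = 16.74 s; g = 9.810 m/s².
L = 69.63 m

69.6 m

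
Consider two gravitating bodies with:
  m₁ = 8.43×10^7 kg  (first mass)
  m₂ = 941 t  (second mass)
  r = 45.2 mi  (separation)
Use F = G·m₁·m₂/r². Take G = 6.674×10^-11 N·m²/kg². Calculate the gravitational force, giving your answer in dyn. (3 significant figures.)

0.100 dyn

Directly: F = Gm₁m₂/r².
m₁ = 8.43×10^7 kg; m₂ = 941 t = 9.410×10^5 kg; r = 45.2 mi = 72742 m; G = 6.674×10^-11 N·m²/kg².
F = 1.001×10^-6 N
1.001×10^-6 N × (1 dyn / 1.000×10^-5 N) = 0.1001 dyn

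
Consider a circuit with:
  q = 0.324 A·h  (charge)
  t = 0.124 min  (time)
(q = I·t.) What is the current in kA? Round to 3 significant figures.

0.157 kA

Rearranging q = I·t for I: I = q/t.
q = 0.324 A·h = 1166 C; t = 0.124 min = 7.440 s.
I = 156.8 A
156.8 A × (1 kA / 1000 A) = 0.1568 kA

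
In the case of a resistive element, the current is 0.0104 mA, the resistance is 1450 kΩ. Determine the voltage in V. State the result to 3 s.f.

From Ohm's law: V = IR.
I = 0.0104 mA = 1.040×10^-5 A; R = 1450 kΩ = 1.450×10^6 Ω.
V = 15.08 V

15.1 V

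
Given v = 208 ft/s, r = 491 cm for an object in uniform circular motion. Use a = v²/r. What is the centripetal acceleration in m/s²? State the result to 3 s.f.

Directly: a = v²/r.
v = 208 ft/s = 63.40 m/s; r = 491 cm = 4.910 m.
a = 818.6 m/s²

819 m/s²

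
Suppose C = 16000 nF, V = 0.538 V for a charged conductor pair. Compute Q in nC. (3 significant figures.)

Solving C = Q/V for Q: Q = CV.
C = 16000 nF = 1.600×10^-5 F; V = 0.538 V.
Q = 8.608×10^-6 C
8.608×10^-6 C × (1 nC / 1.000×10^-9 C) = 8608 nC

8610 nC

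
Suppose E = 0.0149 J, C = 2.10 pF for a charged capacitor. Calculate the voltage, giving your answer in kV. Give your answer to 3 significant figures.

Rearranging: V = √(2E/C).
E = 0.0149 J; C = 2.10 pF = 2.100×10^-12 F.
V = 1.191×10^5 V
1.191×10^5 V × (1 kV / 1000 V) = 119.1 kV

119 kV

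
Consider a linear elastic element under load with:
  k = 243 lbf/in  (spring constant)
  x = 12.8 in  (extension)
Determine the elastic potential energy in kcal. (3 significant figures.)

0.538 kcal

U is given directly by: U = ½kx².
k = 243 lbf/in = 42556 N/m; x = 12.8 in = 0.3251 m.
U = 2249 J  (the unit combination reduces to kg·m²/s² = J)
2249 J × (1 kcal / 4184 J) = 0.5376 kcal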